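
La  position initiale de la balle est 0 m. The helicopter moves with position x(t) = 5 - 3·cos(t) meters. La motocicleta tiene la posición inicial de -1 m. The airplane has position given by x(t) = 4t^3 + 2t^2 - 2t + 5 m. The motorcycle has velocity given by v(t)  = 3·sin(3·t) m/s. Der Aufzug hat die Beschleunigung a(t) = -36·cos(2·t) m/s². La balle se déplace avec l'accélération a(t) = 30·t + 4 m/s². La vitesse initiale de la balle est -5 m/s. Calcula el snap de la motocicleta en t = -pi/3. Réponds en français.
En partant de la vitesse v(t) = 3·sin(3·t), nous prenons 3 dérivées. La dérivée de la vitesse donne l'accélération: a(t) = 9·cos(3·t). En dérivant l'accélération, nous obtenons le jerk: j(t) = -27·sin(3·t). En dérivant le jerk, nous obtenons le snap: s(t) = -81·cos(3·t). De l'équation du snap s(t) = -81·cos(3·t), nous substituons t = -pi/3 pour obtenir s = 81.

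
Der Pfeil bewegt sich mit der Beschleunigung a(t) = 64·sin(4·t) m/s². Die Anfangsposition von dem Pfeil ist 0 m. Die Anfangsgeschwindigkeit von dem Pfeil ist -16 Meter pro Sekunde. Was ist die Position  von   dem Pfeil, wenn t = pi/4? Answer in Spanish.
Debemos encontrar la integral de nuestra ecuación de la aceleración a(t) = 64·sin(4·t) 2 veces. La antiderivada de la aceleración es la velocidad. Usando v(0) = -16, obtenemos v(t) = -16·cos(4·t). Tomando ∫v(t)dt y aplicando x(0) = 0, encontramos x(t) = -4·sin(4·t). De la ecuación de la posición x(t) = -4·sin(4·t), sustituimos t = pi/4 para obtener x = 0.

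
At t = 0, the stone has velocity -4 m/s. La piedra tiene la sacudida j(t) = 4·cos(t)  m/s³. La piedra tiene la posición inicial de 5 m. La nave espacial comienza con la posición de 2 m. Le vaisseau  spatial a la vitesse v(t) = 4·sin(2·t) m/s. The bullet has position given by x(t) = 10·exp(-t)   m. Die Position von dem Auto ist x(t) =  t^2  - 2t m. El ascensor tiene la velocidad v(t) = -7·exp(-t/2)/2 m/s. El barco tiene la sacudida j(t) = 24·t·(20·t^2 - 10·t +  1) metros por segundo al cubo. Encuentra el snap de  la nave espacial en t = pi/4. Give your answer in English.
We must differentiate our velocity equation v(t) = 4·sin(2·t) 3 times. The derivative of velocity gives acceleration: a(t) = 8·cos(2·t). Differentiating acceleration, we get jerk: j(t) = -16·sin(2·t). The derivative of jerk gives snap: s(t) = -32·cos(2·t). From the given snap equation s(t) = -32·cos(2·t), we substitute t = pi/4 to get s = 0.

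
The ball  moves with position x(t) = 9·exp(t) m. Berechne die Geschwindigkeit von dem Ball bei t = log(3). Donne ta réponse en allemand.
Wir müssen unsere Gleichung für die Position x(t) = 9·exp(t) 1-mal ableiten. Die Ableitung von der Position ergibt die Geschwindigkeit: v(t) = 9·exp(t). Mit v(t) = 9·exp(t) und Einsetzen von t = log(3), finden wir v = 27.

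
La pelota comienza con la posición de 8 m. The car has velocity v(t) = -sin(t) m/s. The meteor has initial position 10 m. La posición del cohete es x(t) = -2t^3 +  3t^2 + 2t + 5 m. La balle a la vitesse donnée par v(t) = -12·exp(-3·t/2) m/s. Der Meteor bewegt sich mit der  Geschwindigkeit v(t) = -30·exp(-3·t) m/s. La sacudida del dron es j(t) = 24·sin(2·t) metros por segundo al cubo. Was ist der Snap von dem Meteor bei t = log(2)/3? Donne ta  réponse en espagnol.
Debemos derivar nuestra ecuación de la velocidad v(t) = -30·exp(-3·t) 3 veces. Tomando d/dt de v(t), encontramos a(t) = 90·exp(-3·t). La derivada de la aceleración da la sacudida: j(t) = -270·exp(-3·t). La derivada de la sacudida da el snap: s(t) = 810·exp(-3·t). Tenemos el snap s(t) = 810·exp(-3·t). Sustituyendo t = log(2)/3: s(log(2)/3) = 405.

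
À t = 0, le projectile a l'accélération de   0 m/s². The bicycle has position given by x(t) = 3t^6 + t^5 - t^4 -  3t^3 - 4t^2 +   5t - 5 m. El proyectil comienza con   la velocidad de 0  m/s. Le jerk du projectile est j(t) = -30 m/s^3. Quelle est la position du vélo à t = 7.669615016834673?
Nous avons la position x(t) = 3·t^6 + t^5 - t^4 - 3·t^3 - 4·t^2 + 5·t - 5. En substituant t = 7.669615016834673: x(7.669615016834673) = 632130.654854422.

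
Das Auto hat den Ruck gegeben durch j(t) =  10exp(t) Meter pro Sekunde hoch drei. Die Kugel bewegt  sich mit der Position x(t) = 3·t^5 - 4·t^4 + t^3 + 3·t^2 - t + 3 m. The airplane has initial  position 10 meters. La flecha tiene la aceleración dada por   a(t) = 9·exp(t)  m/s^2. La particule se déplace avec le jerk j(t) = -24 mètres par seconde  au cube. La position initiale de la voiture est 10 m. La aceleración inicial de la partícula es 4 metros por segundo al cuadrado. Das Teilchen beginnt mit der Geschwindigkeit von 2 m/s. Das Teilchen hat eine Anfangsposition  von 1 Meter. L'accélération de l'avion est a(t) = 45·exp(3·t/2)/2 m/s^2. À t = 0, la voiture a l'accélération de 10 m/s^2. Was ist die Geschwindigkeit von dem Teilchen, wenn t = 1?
Wir müssen die Stammfunktion unserer Gleichung für den Ruck j(t) = -24 2-mal finden. Durch Integration von dem Ruck und Verwendung der Anfangsbedingung a(0) = 4, erhalten wir a(t) = 4 - 24·t. Mit ∫a(t)dt und Anwendung von v(0) = 2, finden wir v(t) = -12·t^2 + 4·t + 2. Mit v(t) = -12·t^2 + 4·t + 2 und Einsetzen von t = 1, finden wir v = -6.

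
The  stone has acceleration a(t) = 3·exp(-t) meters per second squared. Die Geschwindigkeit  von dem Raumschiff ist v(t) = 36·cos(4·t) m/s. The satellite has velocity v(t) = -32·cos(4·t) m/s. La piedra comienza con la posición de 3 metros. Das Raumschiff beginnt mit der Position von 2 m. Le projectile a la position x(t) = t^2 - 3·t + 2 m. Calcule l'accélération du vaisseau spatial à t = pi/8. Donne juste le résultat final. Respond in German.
Die Beschleunigung bei t = pi/8 ist a = -144.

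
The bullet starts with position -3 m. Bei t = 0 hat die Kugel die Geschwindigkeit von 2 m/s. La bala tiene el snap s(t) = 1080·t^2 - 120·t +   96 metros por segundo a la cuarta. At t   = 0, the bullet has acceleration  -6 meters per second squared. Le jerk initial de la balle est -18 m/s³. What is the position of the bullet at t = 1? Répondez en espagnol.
Partiendo del snap s(t) = 1080·t^2 - 120·t + 96, tomamos 4 antiderivadas. La integral del snap es la sacudida. Usando j(0) = -18, obtenemos j(t) = 360·t^3 - 60·t^2 + 96·t - 18. Integrando la sacudida y usando la condición inicial a(0) = -6, obtenemos a(t) = 90·t^4 - 20·t^3 + 48·t^2 - 18·t - 6. Integrando la aceleración y usando la condición inicial v(0) = 2, obtenemos v(t) = 18·t^5 - 5·t^4 + 16·t^3 - 9·t^2 - 6·t + 2. Integrando la velocidad y usando la condición inicial x(0) = -3, obtenemos x(t) = 3·t^6 - t^5 + 4·t^4 - 3·t^3 - 3·t^2 + 2·t - 3. De la ecuación de la posición x(t) = 3·t^6 - t^5 + 4·t^4 - 3·t^3 - 3·t^2 + 2·t - 3, sustituimos t = 1 para obtener x = -1.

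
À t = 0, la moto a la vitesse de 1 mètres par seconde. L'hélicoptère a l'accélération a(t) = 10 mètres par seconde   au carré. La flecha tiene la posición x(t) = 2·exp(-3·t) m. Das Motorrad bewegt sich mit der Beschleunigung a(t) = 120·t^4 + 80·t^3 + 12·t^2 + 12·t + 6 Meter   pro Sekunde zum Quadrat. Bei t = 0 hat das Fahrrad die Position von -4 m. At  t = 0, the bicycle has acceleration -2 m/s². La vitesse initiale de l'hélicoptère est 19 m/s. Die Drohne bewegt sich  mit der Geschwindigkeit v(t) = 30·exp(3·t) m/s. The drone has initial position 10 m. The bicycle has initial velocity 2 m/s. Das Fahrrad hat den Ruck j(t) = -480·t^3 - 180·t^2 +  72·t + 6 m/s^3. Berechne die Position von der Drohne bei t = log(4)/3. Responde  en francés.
Pour résoudre ceci, nous devons prendre 1 intégrale de notre équation de la vitesse v(t) = 30·exp(3·t). En intégrant la vitesse et en utilisant la condition initiale x(0) = 10, nous obtenons x(t) = 10·exp(3·t). En utilisant x(t) = 10·exp(3·t) et en substituant t = log(4)/3, nous trouvons x = 40.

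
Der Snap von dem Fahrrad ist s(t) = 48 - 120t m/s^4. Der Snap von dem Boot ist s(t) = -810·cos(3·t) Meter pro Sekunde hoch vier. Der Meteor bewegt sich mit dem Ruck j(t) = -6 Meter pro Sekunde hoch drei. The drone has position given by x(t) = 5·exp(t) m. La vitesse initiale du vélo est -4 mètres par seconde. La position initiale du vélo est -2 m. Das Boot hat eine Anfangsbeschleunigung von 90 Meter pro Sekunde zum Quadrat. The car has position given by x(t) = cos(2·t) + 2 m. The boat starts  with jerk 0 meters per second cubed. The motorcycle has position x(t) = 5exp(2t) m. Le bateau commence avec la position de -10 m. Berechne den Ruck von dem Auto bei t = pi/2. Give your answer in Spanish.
Debemos derivar nuestra ecuación de la posición x(t) = cos(2·t) + 2 3 veces. La derivada de la posición da la velocidad: v(t) = -2·sin(2·t). Derivando la velocidad, obtenemos la aceleración: a(t) = -4·cos(2·t). Derivando la aceleración, obtenemos la sacudida: j(t) = 8·sin(2·t). Usando j(t) = 8·sin(2·t) y sustituyendo t = pi/2, encontramos j = 0.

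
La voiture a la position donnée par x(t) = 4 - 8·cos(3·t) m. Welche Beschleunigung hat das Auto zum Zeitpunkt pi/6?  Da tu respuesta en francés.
Nous devons dériver notre équation de la position x(t) = 4 - 8·cos(3·t) 2 fois. En prenant d/dt de x(t), nous trouvons v(t) = 24·sin(3·t). La dérivée de la vitesse donne l'accélération: a(t) = 72·cos(3·t). De l'équation de l'accélération a(t) = 72·cos(3·t), nous substituons t = pi/6 pour obtenir a = 0.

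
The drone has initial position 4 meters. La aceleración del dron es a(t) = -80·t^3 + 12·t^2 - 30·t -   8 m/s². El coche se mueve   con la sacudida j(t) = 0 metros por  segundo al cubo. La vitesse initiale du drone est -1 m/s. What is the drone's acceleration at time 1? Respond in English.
From the given acceleration equation a(t) = -80·t^3 + 12·t^2 - 30·t - 8, we substitute t = 1 to get a = -106.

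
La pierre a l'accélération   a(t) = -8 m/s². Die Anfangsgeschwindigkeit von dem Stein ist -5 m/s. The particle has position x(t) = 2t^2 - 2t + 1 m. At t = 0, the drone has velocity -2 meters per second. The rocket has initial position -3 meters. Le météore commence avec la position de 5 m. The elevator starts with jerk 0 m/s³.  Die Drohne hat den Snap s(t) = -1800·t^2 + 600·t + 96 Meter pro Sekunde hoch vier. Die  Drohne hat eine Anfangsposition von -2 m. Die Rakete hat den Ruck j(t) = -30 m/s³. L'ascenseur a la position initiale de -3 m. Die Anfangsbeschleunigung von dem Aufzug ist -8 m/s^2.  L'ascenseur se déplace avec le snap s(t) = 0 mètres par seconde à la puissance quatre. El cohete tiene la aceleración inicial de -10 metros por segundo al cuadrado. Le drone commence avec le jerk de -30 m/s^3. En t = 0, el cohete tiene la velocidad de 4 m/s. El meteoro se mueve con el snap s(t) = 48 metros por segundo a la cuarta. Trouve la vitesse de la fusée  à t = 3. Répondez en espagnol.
Debemos encontrar la antiderivada de nuestra ecuación de la sacudida j(t) = -30 2 veces. Integrando la sacudida y usando la condición inicial a(0) = -10, obtenemos a(t) = -30·t - 10. La integral de la aceleración es la velocidad. Usando v(0) = 4, obtenemos v(t) = -15·t^2 - 10·t + 4. Usando v(t) = -15·t^2 - 10·t + 4 y sustituyendo t = 3, encontramos v = -161.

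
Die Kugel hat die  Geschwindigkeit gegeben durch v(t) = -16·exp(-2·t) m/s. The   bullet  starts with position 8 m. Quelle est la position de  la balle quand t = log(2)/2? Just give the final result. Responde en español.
En t = log(2)/2, x = 4.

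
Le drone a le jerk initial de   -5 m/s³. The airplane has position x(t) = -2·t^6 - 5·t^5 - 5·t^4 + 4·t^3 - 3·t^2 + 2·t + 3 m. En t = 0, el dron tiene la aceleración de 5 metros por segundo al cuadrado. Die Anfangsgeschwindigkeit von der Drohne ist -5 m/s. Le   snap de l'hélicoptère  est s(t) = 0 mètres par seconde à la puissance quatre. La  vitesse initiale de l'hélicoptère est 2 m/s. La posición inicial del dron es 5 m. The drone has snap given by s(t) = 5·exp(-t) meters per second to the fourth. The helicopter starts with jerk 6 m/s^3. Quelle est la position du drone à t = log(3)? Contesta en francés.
Pour résoudre ceci, nous devons prendre 4 intégrales de notre équation du snap s(t) = 5·exp(-t). En intégrant le snap et en utilisant la condition initiale j(0) = -5, nous obtenons j(t) = -5·exp(-t). L'intégrale du jerk, avec a(0) = 5, donne l'accélération: a(t) = 5·exp(-t). En prenant ∫a(t)dt et en appliquant v(0) = -5, nous trouvons v(t) = -5·exp(-t). L'intégrale de la vitesse est la position. En utilisant x(0) = 5, nous obtenons x(t) = 5·exp(-t). Nous avons la position x(t) = 5·exp(-t). En substituant t = log(3): x(log(3)) = 5/3.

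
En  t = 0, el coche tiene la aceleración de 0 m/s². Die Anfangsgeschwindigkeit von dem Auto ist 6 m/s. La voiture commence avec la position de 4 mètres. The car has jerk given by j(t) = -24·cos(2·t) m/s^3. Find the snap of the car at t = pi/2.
Starting from jerk j(t) = -24·cos(2·t), we take 1 derivative. Taking d/dt of j(t), we find s(t) = 48·sin(2·t). Using s(t) = 48·sin(2·t) and substituting t = pi/2, we find s = 0.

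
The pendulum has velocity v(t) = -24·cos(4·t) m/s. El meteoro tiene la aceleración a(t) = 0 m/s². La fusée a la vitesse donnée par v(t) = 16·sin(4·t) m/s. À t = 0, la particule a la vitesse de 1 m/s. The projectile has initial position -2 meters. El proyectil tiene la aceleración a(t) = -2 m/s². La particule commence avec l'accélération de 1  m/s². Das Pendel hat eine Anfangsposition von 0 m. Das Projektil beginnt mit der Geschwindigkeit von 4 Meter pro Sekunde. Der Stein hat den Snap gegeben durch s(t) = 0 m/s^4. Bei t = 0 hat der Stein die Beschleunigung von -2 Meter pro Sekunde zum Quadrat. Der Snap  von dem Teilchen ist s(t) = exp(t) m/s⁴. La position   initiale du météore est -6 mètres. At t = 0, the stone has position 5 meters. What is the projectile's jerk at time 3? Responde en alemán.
Wir müssen unsere Gleichung für die Beschleunigung a(t) = -2 1-mal ableiten. Mit d/dt von a(t) finden wir j(t) = 0. Mit j(t) = 0 und Einsetzen von t = 3, finden wir j = 0.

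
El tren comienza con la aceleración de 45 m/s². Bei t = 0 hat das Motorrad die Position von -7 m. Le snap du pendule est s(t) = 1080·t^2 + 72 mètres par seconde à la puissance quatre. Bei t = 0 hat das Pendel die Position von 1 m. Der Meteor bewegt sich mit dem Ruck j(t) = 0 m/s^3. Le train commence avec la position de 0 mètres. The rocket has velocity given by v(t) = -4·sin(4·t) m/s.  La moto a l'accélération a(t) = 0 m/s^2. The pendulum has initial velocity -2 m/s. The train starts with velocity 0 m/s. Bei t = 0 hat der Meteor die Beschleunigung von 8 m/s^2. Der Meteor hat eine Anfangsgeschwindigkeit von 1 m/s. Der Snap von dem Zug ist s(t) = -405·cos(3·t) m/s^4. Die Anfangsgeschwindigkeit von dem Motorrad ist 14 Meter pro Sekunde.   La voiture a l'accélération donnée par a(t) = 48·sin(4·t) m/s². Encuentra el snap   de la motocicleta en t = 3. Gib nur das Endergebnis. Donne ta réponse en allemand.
Bei t = 3, s = 0.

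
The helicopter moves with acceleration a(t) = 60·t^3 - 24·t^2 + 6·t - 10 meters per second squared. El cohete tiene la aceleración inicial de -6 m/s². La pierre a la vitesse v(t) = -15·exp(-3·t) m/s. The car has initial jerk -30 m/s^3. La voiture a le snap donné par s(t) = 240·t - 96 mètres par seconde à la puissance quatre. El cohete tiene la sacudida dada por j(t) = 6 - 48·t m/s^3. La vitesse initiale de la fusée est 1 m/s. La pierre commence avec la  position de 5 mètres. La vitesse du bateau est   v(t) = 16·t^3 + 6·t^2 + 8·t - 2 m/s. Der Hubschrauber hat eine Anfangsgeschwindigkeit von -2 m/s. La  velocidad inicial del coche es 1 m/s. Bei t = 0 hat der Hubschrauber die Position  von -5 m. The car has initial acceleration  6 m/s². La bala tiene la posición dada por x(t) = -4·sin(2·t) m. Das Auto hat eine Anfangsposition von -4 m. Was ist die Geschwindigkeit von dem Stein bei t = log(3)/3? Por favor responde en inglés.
Using v(t) = -15·exp(-3·t) and substituting t = log(3)/3, we find v = -5.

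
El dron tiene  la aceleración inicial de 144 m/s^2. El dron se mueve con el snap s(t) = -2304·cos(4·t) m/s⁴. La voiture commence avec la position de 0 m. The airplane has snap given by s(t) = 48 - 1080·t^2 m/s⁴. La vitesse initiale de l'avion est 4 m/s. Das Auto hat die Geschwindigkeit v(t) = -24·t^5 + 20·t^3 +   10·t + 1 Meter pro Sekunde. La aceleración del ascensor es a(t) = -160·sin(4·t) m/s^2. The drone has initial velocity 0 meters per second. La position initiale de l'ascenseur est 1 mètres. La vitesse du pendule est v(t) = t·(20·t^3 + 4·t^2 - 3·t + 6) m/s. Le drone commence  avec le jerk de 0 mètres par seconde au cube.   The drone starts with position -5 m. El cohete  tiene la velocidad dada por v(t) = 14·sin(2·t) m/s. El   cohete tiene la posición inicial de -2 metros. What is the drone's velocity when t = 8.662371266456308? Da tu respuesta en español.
Debemos encontrar la integral de nuestra ecuación del snap s(t) = -2304·cos(4·t) 3 veces. Tomando ∫s(t)dt y aplicando j(0) = 0, encontramos j(t) = -576·sin(4·t). La integral de la sacudida es la aceleración. Usando a(0) = 144, obtenemos a(t) = 144·cos(4·t). La integral de la aceleración es la velocidad. Usando v(0) = 0, obtenemos v(t) = 36·sin(4·t). De la ecuación de la velocidad v(t) = 36·sin(4·t), sustituimos t = 8.662371266456308 para obtener v = -3.30610659021342.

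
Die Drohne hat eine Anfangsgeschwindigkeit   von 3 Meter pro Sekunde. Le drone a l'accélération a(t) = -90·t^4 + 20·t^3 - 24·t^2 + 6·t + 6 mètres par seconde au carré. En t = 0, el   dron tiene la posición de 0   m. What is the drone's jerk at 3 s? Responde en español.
Debemos derivar nuestra ecuación de la aceleración a(t) = -90·t^4 + 20·t^3 - 24·t^2 + 6·t + 6 1 vez. Tomando d/dt de a(t), encontramos j(t) = -360·t^3 + 60·t^2 - 48·t + 6. Usando j(t) = -360·t^3 + 60·t^2 - 48·t + 6 y sustituyendo t = 3, encontramos j = -9318.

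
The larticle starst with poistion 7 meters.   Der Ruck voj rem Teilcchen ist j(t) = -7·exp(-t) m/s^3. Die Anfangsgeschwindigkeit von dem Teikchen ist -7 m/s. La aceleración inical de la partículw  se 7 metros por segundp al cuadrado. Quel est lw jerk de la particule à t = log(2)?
En utilisant j(t) = -7·exp(-t) et en substituant t = log(2), nous trouvons j = -7/2.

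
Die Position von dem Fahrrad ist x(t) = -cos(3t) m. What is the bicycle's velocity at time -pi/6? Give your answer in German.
Wir müssen unsere Gleichung für die Position x(t) = -cos(3·t) 1-mal ableiten. Durch Ableiten von der Position erhalten wir die Geschwindigkeit: v(t) = 3·sin(3·t). Aus der Gleichung für die Geschwindigkeit v(t) = 3·sin(3·t), setzen wir t = -pi/6 ein und erhalten v = -3.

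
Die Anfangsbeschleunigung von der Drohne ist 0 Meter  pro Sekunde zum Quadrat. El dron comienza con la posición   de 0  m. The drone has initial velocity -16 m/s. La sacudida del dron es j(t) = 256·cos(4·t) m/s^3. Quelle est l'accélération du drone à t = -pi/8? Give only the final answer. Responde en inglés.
a(-pi/8) = -64.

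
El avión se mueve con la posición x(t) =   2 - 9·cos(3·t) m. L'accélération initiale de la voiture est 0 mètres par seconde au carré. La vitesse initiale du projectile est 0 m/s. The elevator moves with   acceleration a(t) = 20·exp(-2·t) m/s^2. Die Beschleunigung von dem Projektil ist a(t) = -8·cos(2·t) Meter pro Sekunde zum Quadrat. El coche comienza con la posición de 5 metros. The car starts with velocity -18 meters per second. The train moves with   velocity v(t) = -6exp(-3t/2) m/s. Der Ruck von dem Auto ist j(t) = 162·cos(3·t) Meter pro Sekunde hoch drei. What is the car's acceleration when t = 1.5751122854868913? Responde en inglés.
We need to integrate our jerk equation j(t) = 162·cos(3·t) 1 time. Taking ∫j(t)dt and applying a(0) = 0, we find a(t) = 54·sin(3·t). We have acceleration a(t) = 54·sin(3·t). Substituting t = 1.5751122854868913: a(1.5751122854868913) = -53.9954735808757.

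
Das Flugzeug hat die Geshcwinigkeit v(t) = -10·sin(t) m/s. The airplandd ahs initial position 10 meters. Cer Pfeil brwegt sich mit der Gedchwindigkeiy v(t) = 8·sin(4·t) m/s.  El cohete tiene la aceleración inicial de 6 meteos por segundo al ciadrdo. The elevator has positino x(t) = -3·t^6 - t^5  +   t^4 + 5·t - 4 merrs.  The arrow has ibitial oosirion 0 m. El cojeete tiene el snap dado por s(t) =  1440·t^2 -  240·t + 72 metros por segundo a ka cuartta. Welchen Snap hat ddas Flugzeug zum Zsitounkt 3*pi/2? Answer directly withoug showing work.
Der Snap bei t = 3*pi/2 ist s = 0.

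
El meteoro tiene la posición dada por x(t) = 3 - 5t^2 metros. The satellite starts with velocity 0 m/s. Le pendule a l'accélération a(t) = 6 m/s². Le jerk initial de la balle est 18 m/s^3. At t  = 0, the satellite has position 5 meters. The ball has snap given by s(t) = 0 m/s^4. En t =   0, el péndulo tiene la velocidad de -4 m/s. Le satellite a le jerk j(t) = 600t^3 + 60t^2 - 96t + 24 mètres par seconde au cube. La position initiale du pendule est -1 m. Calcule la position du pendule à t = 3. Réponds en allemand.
Um dies zu lösen, müssen wir 2 Integrale unserer Gleichung für die Beschleunigung a(t) = 6 finden. Das Integral von der Beschleunigung ist die Geschwindigkeit. Mit v(0) = -4 erhalten wir v(t) = 6·t - 4. Durch Integration von der Geschwindigkeit und Verwendung der Anfangsbedingung x(0) = -1, erhalten wir x(t) = 3·t^2 - 4·t - 1. Mit x(t) = 3·t^2 - 4·t - 1 und Einsetzen von t = 3, finden wir x = 14.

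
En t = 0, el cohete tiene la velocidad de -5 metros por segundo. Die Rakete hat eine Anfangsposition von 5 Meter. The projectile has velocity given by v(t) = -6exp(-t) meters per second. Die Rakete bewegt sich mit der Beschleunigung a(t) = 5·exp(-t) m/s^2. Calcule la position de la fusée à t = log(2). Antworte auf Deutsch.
Wir müssen unsere Gleichung für die Beschleunigung a(t) = 5·exp(-t) 2-mal integrieren. Die Stammfunktion von der Beschleunigung ist die Geschwindigkeit. Mit v(0) = -5 erhalten wir v(t) = -5·exp(-t). Die Stammfunktion von der Geschwindigkeit, mit x(0) = 5, ergibt die Position: x(t) = 5·exp(-t). Mit x(t) = 5·exp(-t) und Einsetzen von t = log(2), finden wir x = 5/2.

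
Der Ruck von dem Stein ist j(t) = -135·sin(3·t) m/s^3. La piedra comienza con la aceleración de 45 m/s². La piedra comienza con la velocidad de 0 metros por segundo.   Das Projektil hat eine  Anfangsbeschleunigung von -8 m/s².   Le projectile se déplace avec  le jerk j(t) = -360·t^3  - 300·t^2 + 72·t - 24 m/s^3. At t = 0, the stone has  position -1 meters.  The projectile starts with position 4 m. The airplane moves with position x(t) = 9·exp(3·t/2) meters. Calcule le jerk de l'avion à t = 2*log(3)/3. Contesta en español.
Debemos derivar nuestra ecuación de la posición x(t) = 9·exp(3·t/2) 3 veces. Derivando la posición, obtenemos la velocidad: v(t) = 27·exp(3·t/2)/2. Derivando la velocidad, obtenemos la aceleración: a(t) = 81·exp(3·t/2)/4. Tomando d/dt de a(t), encontramos j(t) = 243·exp(3·t/2)/8. Usando j(t) = 243·exp(3·t/2)/8 y sustituyendo t = 2*log(3)/3, encontramos j = 729/8.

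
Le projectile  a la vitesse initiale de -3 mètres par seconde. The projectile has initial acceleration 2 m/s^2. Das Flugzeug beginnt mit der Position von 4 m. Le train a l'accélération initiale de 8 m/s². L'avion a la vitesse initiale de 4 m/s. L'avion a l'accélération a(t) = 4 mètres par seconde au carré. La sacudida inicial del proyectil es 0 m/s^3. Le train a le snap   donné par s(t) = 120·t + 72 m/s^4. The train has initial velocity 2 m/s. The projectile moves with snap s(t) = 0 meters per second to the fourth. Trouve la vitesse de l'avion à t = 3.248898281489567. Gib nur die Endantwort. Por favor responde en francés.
La réponse est 16.9955931259583.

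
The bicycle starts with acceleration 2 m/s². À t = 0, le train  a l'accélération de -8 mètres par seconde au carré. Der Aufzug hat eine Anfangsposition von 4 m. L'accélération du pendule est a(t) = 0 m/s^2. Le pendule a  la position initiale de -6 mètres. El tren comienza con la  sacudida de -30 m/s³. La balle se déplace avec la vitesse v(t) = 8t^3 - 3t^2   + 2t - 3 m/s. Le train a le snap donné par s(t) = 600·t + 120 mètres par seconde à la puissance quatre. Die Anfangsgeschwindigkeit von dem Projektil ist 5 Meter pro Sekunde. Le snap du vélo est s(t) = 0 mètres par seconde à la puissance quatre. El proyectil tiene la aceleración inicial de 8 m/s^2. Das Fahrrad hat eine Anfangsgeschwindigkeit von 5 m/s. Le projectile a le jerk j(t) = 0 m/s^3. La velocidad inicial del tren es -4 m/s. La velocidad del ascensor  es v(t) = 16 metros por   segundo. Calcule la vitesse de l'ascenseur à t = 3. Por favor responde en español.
Tenemos la velocidad v(t) = 16. Sustituyendo t = 3: v(3) = 16.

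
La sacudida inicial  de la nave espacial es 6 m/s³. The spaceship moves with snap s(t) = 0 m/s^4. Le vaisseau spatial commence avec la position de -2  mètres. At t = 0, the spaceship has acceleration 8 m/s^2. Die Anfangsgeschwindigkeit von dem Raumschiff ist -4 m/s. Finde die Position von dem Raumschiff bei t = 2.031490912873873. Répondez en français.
Nous devons intégrer notre équation du snap s(t) = 0 4 fois. En prenant ∫s(t)dt et en appliquant j(0) = 6, nous trouvons j(t) = 6. La primitive du jerk est l'accélération. En utilisant a(0) = 8, nous obtenons a(t) = 6·t + 8. La primitive de l'accélération, avec v(0) = -4, donne la vitesse: v(t) = 3·t^2 + 8·t - 4. L'intégrale de la vitesse est la position. En utilisant x(0) = -2, nous obtenons x(t) = t^3 + 4·t^2 - 4·t - 2. Nous avons la position x(t) = t^3 + 4·t^2 - 4·t - 2. En substituant t = 2.031490912873873: x(2.031490912873873) = 14.7657299137420.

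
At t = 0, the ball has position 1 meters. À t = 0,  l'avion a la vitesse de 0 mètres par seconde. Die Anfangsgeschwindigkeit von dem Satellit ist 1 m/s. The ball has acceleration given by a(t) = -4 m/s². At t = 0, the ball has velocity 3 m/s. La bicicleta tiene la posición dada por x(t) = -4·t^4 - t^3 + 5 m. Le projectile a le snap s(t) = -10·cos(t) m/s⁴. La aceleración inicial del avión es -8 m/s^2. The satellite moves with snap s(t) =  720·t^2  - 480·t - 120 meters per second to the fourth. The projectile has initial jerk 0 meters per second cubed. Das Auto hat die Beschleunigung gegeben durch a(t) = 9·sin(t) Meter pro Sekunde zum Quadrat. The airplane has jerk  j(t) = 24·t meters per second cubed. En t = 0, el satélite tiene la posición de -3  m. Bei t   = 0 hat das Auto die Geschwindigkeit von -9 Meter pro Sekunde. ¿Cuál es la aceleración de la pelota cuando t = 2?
Tenemos la aceleración a(t) = -4. Sustituyendo t = 2: a(2) = -4.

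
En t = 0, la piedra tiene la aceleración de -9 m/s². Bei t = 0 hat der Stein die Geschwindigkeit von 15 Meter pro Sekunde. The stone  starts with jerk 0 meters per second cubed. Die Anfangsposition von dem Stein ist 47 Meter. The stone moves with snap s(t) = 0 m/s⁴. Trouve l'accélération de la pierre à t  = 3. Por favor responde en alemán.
Wir müssen das Integral unserer Gleichung für den Snap s(t) = 0 2-mal finden. Mit ∫s(t)dt und Anwendung von j(0) = 0, finden wir j(t) = 0. Mit ∫j(t)dt und Anwendung von a(0) = -9, finden wir a(t) = -9. Wir haben die Beschleunigung a(t) = -9. Durch Einsetzen von t = 3: a(3) = -9.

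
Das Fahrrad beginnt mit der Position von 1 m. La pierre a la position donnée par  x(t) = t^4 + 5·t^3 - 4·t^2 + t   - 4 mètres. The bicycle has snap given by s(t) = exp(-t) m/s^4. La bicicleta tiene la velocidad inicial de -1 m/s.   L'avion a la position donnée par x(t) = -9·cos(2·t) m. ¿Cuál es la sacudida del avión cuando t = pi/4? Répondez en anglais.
We must differentiate our position equation x(t) = -9·cos(2·t) 3 times. Taking d/dt of x(t), we find v(t) = 18·sin(2·t). Differentiating velocity, we get acceleration: a(t) = 36·cos(2·t). Taking d/dt of a(t), we find j(t) = -72·sin(2·t). Using j(t) = -72·sin(2·t) and substituting t = pi/4, we find j = -72.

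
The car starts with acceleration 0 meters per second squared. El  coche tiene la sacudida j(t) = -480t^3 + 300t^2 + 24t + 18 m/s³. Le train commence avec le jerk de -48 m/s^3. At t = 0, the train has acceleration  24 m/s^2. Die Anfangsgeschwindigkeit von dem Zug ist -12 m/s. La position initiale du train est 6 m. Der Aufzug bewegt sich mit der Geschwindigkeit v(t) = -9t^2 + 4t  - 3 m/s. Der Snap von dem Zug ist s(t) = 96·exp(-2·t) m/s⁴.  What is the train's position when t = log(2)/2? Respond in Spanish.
Partiendo del snap s(t) = 96·exp(-2·t), tomamos 4 antiderivadas. Integrando el snap y usando la condición inicial j(0) = -48, obtenemos j(t) = -48·exp(-2·t). Integrando la sacudida y usando la condición inicial a(0) = 24, obtenemos a(t) = 24·exp(-2·t). Tomando ∫a(t)dt y aplicando v(0) = -12, encontramos v(t) = -12·exp(-2·t). La antiderivada de la velocidad, con x(0) = 6, da la posición: x(t) = 6·exp(-2·t). Tenemos la posición x(t) = 6·exp(-2·t). Sustituyendo t = log(2)/2: x(log(2)/2) = 3.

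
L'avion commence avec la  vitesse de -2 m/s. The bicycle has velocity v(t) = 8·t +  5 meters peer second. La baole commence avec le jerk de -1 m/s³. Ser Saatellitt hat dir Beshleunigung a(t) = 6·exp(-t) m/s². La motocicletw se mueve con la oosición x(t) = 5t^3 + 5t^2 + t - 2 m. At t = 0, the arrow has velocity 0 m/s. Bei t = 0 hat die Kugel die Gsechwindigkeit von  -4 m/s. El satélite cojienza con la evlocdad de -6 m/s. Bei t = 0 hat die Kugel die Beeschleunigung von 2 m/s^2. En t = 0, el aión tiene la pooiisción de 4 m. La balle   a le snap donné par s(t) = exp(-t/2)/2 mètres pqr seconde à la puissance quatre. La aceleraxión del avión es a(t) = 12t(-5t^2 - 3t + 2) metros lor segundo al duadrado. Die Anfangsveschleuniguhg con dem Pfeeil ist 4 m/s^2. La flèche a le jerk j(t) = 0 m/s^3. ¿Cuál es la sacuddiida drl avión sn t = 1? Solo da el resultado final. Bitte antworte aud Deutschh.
Der Ruck bei t = 1 ist j = -228.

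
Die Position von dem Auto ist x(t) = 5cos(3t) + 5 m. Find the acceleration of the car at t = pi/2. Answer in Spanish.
Debemos derivar nuestra ecuación de la posición x(t) = 5·cos(3·t) + 5 2 veces. La derivada de la posición da la velocidad: v(t) = -15·sin(3·t). Derivando la velocidad, obtenemos la aceleración: a(t) = -45·cos(3·t). Usando a(t) = -45·cos(3·t) y sustituyendo t = pi/2, encontramos a = 0.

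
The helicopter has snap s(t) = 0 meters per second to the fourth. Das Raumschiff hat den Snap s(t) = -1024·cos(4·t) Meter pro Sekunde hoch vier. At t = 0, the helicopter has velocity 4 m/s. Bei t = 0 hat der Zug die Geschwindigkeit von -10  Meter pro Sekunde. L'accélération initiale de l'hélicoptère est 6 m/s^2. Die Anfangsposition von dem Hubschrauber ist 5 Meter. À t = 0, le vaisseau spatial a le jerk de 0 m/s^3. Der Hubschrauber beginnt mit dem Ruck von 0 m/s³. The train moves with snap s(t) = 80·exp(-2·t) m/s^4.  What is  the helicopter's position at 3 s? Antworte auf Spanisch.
Debemos encontrar la integral de nuestra ecuación del snap s(t) = 0 4 veces. Tomando ∫s(t)dt y aplicando j(0) = 0, encontramos j(t) = 0. La integral de la sacudida, con a(0) = 6, da la aceleración: a(t) = 6. Integrando la aceleración y usando la condición inicial v(0) = 4, obtenemos v(t) = 6·t + 4. Tomando ∫v(t)dt y aplicando x(0) = 5, encontramos x(t) = 3·t^2 + 4·t + 5. Usando x(t) = 3·t^2 + 4·t + 5 y sustituyendo t = 3, encontramos x = 44.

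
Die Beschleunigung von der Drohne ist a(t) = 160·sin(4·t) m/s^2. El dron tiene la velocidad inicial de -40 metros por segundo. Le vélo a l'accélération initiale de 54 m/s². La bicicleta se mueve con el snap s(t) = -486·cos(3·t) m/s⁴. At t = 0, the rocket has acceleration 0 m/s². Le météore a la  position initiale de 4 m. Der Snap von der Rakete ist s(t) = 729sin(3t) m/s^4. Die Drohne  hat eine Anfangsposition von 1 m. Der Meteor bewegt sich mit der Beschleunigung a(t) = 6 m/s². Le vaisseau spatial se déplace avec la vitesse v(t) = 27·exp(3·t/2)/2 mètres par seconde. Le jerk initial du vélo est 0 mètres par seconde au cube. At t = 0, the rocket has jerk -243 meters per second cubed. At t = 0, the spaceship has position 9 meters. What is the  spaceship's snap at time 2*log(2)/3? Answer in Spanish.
Partiendo de la velocidad v(t) = 27·exp(3·t/2)/2, tomamos 3 derivadas. Derivando la velocidad, obtenemos la aceleración: a(t) = 81·exp(3·t/2)/4. Tomando d/dt de a(t), encontramos j(t) = 243·exp(3·t/2)/8. Tomando d/dt de j(t), encontramos s(t) = 729·exp(3·t/2)/16. Usando s(t) = 729·exp(3·t/2)/16 y sustituyendo t = 2*log(2)/3, encontramos s = 729/8.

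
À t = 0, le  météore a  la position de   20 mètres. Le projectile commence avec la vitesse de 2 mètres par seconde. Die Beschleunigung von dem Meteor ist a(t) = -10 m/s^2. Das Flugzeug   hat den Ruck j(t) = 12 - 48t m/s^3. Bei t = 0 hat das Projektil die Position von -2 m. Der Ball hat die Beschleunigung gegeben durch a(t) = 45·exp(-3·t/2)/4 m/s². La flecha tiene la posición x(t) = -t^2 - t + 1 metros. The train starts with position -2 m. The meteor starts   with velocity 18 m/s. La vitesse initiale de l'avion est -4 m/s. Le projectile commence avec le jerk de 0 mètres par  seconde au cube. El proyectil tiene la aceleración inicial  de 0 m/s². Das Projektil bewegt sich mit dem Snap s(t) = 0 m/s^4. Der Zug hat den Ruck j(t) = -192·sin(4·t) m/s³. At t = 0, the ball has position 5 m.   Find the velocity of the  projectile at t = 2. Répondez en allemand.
Wir müssen die Stammfunktion unserer Gleichung für den Snap s(t) = 0 3-mal finden. Die Stammfunktion von dem Snap ist der Ruck. Mit j(0) = 0 erhalten wir j(t) = 0. Mit ∫j(t)dt und Anwendung von a(0) = 0, finden wir a(t) = 0. Durch Integration von der Beschleunigung und Verwendung der Anfangsbedingung v(0) = 2, erhalten wir v(t) = 2. Aus der Gleichung für die Geschwindigkeit v(t) = 2, setzen wir t = 2 ein und erhalten v = 2.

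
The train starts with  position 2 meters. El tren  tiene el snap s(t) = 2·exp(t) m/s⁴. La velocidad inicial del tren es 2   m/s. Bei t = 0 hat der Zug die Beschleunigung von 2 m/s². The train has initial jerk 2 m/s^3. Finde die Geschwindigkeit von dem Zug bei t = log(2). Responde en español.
Partiendo del snap s(t) = 2·exp(t), tomamos 3 integrales. Tomando ∫s(t)dt y aplicando j(0) = 2, encontramos j(t) = 2·exp(t). La antiderivada de la sacudida, con a(0) = 2, da la aceleración: a(t) = 2·exp(t). Tomando ∫a(t)dt y aplicando v(0) = 2, encontramos v(t) = 2·exp(t). De la ecuación de la velocidad v(t) = 2·exp(t), sustituimos t = log(2) para obtener v = 4.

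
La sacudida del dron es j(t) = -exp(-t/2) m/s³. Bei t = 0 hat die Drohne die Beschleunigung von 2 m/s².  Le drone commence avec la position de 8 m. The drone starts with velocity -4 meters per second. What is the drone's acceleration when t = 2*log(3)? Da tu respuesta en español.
Debemos encontrar la antiderivada de nuestra ecuación de la sacudida j(t) = -exp(-t/2) 1 vez. La integral de la sacudida es la aceleración. Usando a(0) = 2, obtenemos a(t) = 2·exp(-t/2). De la ecuación de la aceleración a(t) = 2·exp(-t/2), sustituimos t = 2*log(3) para obtener a = 2/3.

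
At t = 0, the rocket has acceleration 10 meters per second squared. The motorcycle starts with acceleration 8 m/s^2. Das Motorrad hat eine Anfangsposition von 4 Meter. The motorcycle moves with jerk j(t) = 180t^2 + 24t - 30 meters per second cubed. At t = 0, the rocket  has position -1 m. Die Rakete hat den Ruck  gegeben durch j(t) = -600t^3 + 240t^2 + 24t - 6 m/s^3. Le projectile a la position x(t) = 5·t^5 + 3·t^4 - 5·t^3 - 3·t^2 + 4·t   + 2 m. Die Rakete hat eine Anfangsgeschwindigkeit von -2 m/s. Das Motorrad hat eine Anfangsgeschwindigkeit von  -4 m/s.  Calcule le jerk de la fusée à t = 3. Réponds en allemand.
Aus der Gleichung für den Ruck j(t) = -600·t^3 + 240·t^2 + 24·t - 6, setzen wir t = 3 ein und erhalten j = -13974.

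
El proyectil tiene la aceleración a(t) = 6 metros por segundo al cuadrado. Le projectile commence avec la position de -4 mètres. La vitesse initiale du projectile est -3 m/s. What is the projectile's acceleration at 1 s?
We have acceleration a(t) = 6. Substituting t = 1: a(1) = 6.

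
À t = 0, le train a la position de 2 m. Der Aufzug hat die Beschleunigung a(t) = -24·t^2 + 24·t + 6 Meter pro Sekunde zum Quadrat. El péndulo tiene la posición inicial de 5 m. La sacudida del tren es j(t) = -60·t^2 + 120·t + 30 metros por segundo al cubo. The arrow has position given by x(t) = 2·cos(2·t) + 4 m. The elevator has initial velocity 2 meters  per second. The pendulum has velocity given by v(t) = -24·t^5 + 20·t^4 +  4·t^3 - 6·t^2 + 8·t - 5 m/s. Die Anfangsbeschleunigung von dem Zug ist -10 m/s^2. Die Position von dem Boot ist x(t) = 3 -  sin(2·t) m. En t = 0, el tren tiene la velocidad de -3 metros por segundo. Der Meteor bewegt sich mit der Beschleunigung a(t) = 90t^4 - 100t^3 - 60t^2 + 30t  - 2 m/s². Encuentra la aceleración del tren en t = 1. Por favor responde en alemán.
Um dies zu lösen, müssen wir 1 Integral unserer Gleichung für den Ruck j(t) = -60·t^2 + 120·t + 30 finden. Mit ∫j(t)dt und Anwendung von a(0) = -10, finden wir a(t) = -20·t^3 + 60·t^2 + 30·t - 10. Aus der Gleichung für die Beschleunigung a(t) = -20·t^3 + 60·t^2 + 30·t - 10, setzen wir t = 1 ein und erhalten a = 60.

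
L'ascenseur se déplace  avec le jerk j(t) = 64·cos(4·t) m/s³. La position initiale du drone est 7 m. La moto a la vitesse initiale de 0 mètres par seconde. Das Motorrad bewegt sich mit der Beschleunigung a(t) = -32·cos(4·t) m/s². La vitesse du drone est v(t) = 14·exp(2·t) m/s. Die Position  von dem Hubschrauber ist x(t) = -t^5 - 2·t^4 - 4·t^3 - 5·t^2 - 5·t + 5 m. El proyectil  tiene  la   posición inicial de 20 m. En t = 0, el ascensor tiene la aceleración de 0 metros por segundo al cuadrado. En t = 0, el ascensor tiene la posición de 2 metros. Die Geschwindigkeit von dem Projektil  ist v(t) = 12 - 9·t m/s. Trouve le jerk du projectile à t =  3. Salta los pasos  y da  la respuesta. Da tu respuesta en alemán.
Die Antwort ist 0.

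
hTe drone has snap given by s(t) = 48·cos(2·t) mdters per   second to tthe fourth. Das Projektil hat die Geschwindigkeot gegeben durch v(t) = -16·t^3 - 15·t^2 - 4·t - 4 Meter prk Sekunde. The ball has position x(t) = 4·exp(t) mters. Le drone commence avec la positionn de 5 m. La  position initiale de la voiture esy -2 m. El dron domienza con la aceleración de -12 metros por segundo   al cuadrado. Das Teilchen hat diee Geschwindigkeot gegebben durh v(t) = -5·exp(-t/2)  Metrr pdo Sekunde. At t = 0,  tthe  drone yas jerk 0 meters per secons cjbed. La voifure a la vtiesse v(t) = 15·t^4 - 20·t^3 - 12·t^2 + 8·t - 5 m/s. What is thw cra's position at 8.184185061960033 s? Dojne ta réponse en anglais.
To find the answer, we compute 1 antiderivative of v(t) = 15·t^4 - 20·t^3 - 12·t^2 + 8·t - 5. Finding the antiderivative of v(t) and using x(0) = -2: x(t) = 3·t^5 - 5·t^4 - 4·t^3 + 4·t^2 - 5·t - 2. From the given position equation x(t) = 3·t^5 - 5·t^4 - 4·t^3 + 4·t^2 - 5·t - 2, we substitute t = 8.184185061960033 to get x = 85753.6123767404.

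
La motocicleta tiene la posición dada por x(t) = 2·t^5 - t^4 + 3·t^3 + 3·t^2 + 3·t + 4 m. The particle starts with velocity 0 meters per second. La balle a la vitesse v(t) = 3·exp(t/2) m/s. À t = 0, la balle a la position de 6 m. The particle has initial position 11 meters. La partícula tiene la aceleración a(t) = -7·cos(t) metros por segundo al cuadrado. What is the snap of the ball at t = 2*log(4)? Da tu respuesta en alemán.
Ausgehend von der Geschwindigkeit v(t) = 3·exp(t/2), nehmen wir 3 Ableitungen. Mit d/dt von v(t) finden wir a(t) = 3·exp(t/2)/2. Mit d/dt von a(t) finden wir j(t) = 3·exp(t/2)/4. Die Ableitung von dem Ruck ergibt den Snap: s(t) = 3·exp(t/2)/8. Wir haben den Snap s(t) = 3·exp(t/2)/8. Durch Einsetzen von t = 2*log(4): s(2*log(4)) = 3/2.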